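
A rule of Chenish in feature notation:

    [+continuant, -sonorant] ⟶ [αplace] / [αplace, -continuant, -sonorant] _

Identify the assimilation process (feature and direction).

The rule copies the place features (abbreviated [place]) from the environment onto the target, so the assimilating feature is place.
Since the environment is written before the underscore, the trigger precedes the target; the direction is progressive.

progressive place assimilation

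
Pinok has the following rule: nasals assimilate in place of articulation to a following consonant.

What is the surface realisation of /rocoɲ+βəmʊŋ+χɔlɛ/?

[rocomβəmʊɴχɔlɛ]

/ɲ/ is a voiced palatal nasal. The following trigger /β/ is bilabial, so /ɲ/ must become bilabial as well.
A voiced bilabial nasal is [m], so the surface segment is [m].
The same rule applies at the second boundary: /ŋ/ → [ɴ] next to /χ/.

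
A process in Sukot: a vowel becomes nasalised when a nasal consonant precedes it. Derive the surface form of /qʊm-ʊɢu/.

[qʊmʊ̃ɢu]

The vowel /ʊ/ is adjacent to the preceding nasal /m/, so it acquires [+nasal] and surfaces as [ʊ̃].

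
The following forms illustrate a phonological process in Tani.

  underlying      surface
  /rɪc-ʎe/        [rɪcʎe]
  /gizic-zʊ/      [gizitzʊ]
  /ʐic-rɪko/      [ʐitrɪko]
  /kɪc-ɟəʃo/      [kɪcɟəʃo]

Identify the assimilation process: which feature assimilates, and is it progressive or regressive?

Underlying /c/ is realised as [t] next to /z/; /z/ itself does not change.
The change palatal → alveolar matches the place of the following /z/, identifying this as place assimilation.
Manner and voice are unchanged, so the assimilation is partial, not total.
The other alternating form patterns the same way: /c/ → [t] before /r/ (palatal → alveolar, matching alveolar) — only place changes, and always toward the following segment.
Nothing changes in [rɪcʎe], [kɪcɟəʃo]: there the adjacent consonants already agree in place (/c/ and /ʎ/ are both palatal; /c/ and /ɟ/ are both palatal), so these forms are consistent with the same rule.
Since the segment that changes precedes the conditioning segment, the assimilation is regressive.

regressive place assimilation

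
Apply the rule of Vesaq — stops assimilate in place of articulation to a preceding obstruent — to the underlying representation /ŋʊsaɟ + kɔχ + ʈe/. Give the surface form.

The rule targets /k/ (voiceless velar stop), which sits after the trigger /ɟ/ (palatal).
Changing only its place to palatal gives [c] — the voiceless palatal stop.
The same rule applies at the second boundary: /ʈ/ → [q] next to /χ/.

[ŋʊsaɟcɔχqe]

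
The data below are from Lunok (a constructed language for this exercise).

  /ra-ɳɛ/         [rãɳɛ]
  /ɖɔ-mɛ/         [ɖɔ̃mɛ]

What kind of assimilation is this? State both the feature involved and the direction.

The vowel /a/ surfaces as nasalised [ã] next to the following nasal /ɳ/ — it has acquired the [+nasal] feature of its neighbour.
The other form shows the same pattern: /ɔ/ → [ɔ̃] before /m/ — each time a vowel is nasalised next to a following nasal.
Because the conditioning nasal is to the right of the vowel that changes, the process is regressive (anticipatory).

regressive nasality assimilation (vowel nasalisation)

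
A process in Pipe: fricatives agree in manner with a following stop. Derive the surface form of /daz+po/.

[dadpo]

/z/ is a voiced alveolar fricative. The following trigger /p/ is a stop, so /z/ must become a stop as well.
Changing only its manner to stop gives [d] — the voiced alveolar stop.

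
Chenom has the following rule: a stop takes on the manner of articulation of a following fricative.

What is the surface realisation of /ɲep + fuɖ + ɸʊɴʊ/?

[ɲeɸfuʐɸʊɴʊ]

The rule targets /p/ (voiceless bilabial stop), which sits before the trigger /f/ (fricative).
A voiceless bilabial fricative is [ɸ], so the surface segment is [ɸ].
The same rule applies at the second boundary: /ɖ/ → [ʐ] next to /ɸ/.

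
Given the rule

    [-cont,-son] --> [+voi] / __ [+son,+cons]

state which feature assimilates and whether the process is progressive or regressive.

The target ([-cont,-son], stops) acquires [+voi] next to a sonorant consonant ([+son,+cons]) — it takes on the voicing of its neighbour, so the feature that spreads is voicing.
The conditioning segment sits to the right of the focus bar, meaning the trigger follows the segment that changes — regressive assimilation.

regressive voicing assimilation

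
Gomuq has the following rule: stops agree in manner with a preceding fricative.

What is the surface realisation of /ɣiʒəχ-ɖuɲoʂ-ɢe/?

[ɣiʒəχʐuɲoʂʁe]

The rule targets /ɖ/ (voiced retroflex stop), which sits after the trigger /χ/ (fricative).
The voiced retroflex fricative is [ʐ], so /ɖ/ → [ʐ].
The same rule applies at the second boundary: /ɢ/ → [ʁ] next to /ʂ/.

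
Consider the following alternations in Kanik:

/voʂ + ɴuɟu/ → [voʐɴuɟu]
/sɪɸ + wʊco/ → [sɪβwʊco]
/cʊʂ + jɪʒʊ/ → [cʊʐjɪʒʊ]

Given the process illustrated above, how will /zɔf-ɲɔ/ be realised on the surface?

[zɔvɲɔ]

The data show regressive voicing assimilation: /ʂ/ → [ʐ] before /ɴ/; /ɸ/ → [β] before /w/; /ʂ/ → [ʐ] before /j/. In each pair only voicing changes, matching the following consonant, while place and manner stay constant.
The rule targets /f/ (voiceless labiodental fricative), which sits before the trigger /ɲ/ (voiced).
The voiced labiodental fricative is [v], so /f/ → [v].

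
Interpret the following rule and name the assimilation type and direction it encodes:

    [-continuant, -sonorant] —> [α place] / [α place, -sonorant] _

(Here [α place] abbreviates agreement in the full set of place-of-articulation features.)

progressive place assimilation

The shared variable α links the value of the place features (abbreviated [place]) on the target to the same value on the neighbouring segment, so place is the feature that assimilates.
The conditioning segment sits to the left of the focus bar, meaning the trigger precedes the segment that changes — progressive assimilation.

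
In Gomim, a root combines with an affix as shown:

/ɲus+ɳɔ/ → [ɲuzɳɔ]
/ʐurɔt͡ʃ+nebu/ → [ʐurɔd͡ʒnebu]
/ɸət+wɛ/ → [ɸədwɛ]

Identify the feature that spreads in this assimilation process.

Comparing underlying and surface forms, /s/ → [z] is the alternation; the neighbouring /ɳ/ is constant.
The change voiceless → voiced matches the voicing of the following /ɳ/, identifying this as voicing assimilation.
Checking the remaining alternations: /t͡ʃ/ → [d͡ʒ] before /n/ (voiceless → voiced, matching voiced); /t/ → [d] before /w/ (voiceless → voiced, matching voiced) — only voicing changes, and always toward the following segment.

voicing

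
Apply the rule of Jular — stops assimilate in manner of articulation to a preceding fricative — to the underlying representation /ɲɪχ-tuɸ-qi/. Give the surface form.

/t/ is a voiceless alveolar stop. The preceding trigger /χ/ is a fricative, so /t/ must become a fricative as well.
The voiceless alveolar fricative is [s], so /t/ → [s].
At the second juncture, /q/ likewise becomes [χ] adjacent to /ɸ/.

[ɲɪχsuɸχi]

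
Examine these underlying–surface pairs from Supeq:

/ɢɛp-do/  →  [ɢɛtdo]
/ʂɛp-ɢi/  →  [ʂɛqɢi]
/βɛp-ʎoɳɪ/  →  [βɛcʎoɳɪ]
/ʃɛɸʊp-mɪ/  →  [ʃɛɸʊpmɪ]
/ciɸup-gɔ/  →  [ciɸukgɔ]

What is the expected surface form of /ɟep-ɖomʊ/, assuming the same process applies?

The data show regressive place assimilation: /p/ → [t] before /d/; /p/ → [q] before /ɢ/; /p/ → [c] before /ʎ/; /p/ → [k] before /g/. In each pair only place changes, matching the following consonant, while manner and voice stay constant.
Nothing changes in [ʃɛɸʊpmɪ]: there the adjacent consonants already agree in place (/p/ and /m/ are both bilabial), so this form is consistent with the same rule.
/p/ is a voiceless bilabial stop. The following trigger /ɖ/ is retroflex, so /p/ must become retroflex as well.
Changing only its place to retroflex gives [ʈ] — the voiceless retroflex stop.

[ɟeʈɖomʊ]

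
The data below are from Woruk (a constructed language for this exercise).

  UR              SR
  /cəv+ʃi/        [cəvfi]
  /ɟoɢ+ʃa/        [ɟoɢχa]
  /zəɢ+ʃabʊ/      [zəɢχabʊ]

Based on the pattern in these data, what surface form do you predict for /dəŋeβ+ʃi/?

The data show progressive place assimilation: /ʃ/ → [f] after /v/; /ʃ/ → [χ] after /ɢ/. In each pair only place changes, matching the preceding consonant, while manner and voice stay constant.
/ʃ/ is a voiceless postalveolar fricative. The preceding trigger /β/ is bilabial, so /ʃ/ must become bilabial as well.
Changing only its place to bilabial gives [ɸ] — the voiceless bilabial fricative.

[dəŋeβɸi]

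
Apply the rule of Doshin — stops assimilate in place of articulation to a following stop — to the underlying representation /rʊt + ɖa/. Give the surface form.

The rule targets /t/ (voiceless alveolar stop), which sits before the trigger /ɖ/ (retroflex).
Changing only its place to retroflex gives [ʈ] — the voiceless retroflex stop.

[rʊʈɖa]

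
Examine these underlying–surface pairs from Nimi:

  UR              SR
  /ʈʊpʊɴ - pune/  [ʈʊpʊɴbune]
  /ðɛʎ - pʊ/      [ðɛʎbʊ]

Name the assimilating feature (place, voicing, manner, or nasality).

Underlying /p/ is realised as [b] next to /ɴ/; /ɴ/ itself does not change.
The change voiceless → voiced matches the voicing of the preceding /ɴ/, identifying this as voicing assimilation.
The same holds elsewhere in the data: /p/ → [b] after /ʎ/ (voiceless → voiced, matching voiced) — only voicing changes, and always toward the preceding segment.

voicing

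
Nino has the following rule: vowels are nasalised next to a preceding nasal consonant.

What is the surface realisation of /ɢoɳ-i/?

[ɢoɳĩ]

The vowel /i/ is adjacent to the preceding nasal /ɳ/, so it acquires [+nasal] and surfaces as [ĩ].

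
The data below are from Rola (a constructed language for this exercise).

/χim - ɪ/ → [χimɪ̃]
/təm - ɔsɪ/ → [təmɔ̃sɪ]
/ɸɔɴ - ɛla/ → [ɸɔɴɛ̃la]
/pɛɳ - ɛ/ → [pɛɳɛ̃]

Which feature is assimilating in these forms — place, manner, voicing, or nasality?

nasality

The vowel /ɪ/ surfaces as nasalised [ɪ̃] next to the preceding nasal /m/ — it has acquired the [+nasal] feature of its neighbour.
The other forms show the same pattern: /ɔ/ → [ɔ̃] after /m/; /ɛ/ → [ɛ̃] after /ɴ/; /ɛ/ → [ɛ̃] after /ɳ/ — each time a vowel is nasalised next to a preceding nasal.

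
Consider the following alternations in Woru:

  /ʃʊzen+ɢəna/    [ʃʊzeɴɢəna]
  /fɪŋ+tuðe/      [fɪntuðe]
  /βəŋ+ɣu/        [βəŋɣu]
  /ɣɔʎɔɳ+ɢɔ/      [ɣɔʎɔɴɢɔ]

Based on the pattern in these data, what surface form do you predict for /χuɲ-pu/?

The data show regressive place assimilation: /n/ → [ɴ] before /ɢ/; /ŋ/ → [n] before /t/; /ɳ/ → [ɴ] before /ɢ/. In each pair only place changes, matching the following consonant, while manner and voice stay constant.
Nothing changes in [βəŋɣu]: there the adjacent consonants already agree in place (/ŋ/ and /ɣ/ are both velar), so this form is consistent with the same rule.
The rule targets /ɲ/ (voiced palatal nasal), which sits before the trigger /p/ (bilabial).
Changing only its place to bilabial gives [m] — the voiced bilabial nasal.

[χumpu]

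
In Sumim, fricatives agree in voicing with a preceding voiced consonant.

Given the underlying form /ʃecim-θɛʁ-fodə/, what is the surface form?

[ʃecimðɛʁvodə]

/θ/ is a voiceless dental fricative. The preceding trigger /m/ is voiced, so /θ/ must become voiced as well.
The voiced dental fricative is [ð], so /θ/ → [ð].
The same rule applies at the second boundary: /f/ → [v] next to /ʁ/.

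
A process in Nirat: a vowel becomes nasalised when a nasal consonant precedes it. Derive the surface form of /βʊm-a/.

[βʊmã]

/a/ sits next to the nasal /m/ and is therefore nasalised to [ã].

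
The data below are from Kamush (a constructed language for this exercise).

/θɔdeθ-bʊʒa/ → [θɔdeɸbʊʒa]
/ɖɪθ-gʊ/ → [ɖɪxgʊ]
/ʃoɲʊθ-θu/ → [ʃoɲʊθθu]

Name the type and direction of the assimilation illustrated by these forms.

regressive place assimilation

The segment that alternates is /θ/, which surfaces as [ɸ] when adjacent to /b/.
/θ/ is dental while /b/ is bilabial; the output [ɸ] is bilabial, matching the trigger — so the feature that spreads is place.
Manner and voice are unchanged, so the assimilation is partial, not total.
The other alternating form patterns the same way: /θ/ → [x] before /g/ (dental → velar, matching velar) — only place changes, and always toward the following segment.
Nothing changes in [ʃoɲʊθθu]: there the adjacent consonants already agree in place (/θ/ and /θ/ are both dental), so this form is consistent with the same rule.
Since the segment that changes precedes the conditioning segment, the assimilation is regressive.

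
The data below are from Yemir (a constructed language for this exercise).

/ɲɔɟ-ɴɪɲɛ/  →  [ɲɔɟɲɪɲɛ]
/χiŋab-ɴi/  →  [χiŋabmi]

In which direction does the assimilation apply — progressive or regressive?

progressive

The segment that alternates is /ɴ/, which surfaces as [ɲ] when adjacent to /ɟ/.
The change uvular → palatal matches the place of the preceding /ɟ/, identifying this as place assimilation.
The same holds elsewhere in the data: /ɴ/ → [m] after /b/ (uvular → bilabial, matching bilabial) — only place changes, and always toward the preceding segment.
The trigger is the preceding segment, so the direction is progressive (perseverative).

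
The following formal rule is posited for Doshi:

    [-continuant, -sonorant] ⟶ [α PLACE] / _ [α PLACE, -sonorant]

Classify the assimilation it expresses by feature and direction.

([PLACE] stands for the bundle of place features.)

regressive place assimilation

The shared variable α links the value of the place features (abbreviated [PLACE]) on the target to the same value on the neighbouring segment, so place is the feature that assimilates.
The conditioning segment sits to the right of the focus bar, meaning the trigger follows the segment that changes — regressive assimilation.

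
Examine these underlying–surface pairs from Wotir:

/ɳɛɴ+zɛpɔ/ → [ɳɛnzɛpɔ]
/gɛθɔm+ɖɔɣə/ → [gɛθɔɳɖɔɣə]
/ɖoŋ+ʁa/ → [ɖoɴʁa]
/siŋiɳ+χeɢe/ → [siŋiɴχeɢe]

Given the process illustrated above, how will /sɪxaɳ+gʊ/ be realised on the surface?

The data show regressive place assimilation: /ɴ/ → [n] before /z/; /m/ → [ɳ] before /ɖ/; /ŋ/ → [ɴ] before /ʁ/; /ɳ/ → [ɴ] before /χ/. In each pair only place changes, matching the following consonant, while manner and voice stay constant.
The rule targets /ɳ/ (voiced retroflex nasal), which sits before the trigger /g/ (velar).
A voiced velar nasal is [ŋ], so the surface segment is [ŋ].

[sɪxaŋgʊ]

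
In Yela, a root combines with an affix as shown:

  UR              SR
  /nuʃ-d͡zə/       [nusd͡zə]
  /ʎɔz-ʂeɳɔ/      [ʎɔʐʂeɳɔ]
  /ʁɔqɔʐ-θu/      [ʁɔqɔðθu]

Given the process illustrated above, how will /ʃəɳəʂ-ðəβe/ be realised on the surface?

The data show regressive place assimilation: /ʃ/ → [s] before /d͡z/; /z/ → [ʐ] before /ʂ/; /ʐ/ → [ð] before /θ/. In each pair only place changes, matching the following consonant, while manner and voice stay constant.
The rule targets /ʂ/ (voiceless retroflex fricative), which sits before the trigger /ð/ (dental).
Changing only its place to dental gives [θ] — the voiceless dental fricative.

[ʃəɳəθðəβe]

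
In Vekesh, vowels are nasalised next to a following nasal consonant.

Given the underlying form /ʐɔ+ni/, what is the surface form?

[ʐɔ̃ni]

The vowel /ɔ/ is adjacent to the following nasal /n/, so it acquires [+nasal] and surfaces as [ɔ̃].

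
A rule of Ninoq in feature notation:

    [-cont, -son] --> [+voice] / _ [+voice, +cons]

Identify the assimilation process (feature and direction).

The structural change is [+voice], and the conditioning segment [+voice, +cons] (a voiced consonant) is itself voiced, so the target comes to share the voicing of its neighbour — voicing assimilation.
Since the environment is written after the underscore, the trigger follows the target; the direction is regressive.

regressive voicing assimilation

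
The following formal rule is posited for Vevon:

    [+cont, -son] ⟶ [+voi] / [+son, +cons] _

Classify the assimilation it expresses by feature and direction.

progressive voicing assimilation

The target ([+cont, -son], fricatives) acquires [+voi] next to a sonorant consonant ([+son, +cons]) — it takes on the voicing of its neighbour, so the feature that spreads is voicing.
Since the environment is written before the underscore, the trigger precedes the target; the direction is progressive.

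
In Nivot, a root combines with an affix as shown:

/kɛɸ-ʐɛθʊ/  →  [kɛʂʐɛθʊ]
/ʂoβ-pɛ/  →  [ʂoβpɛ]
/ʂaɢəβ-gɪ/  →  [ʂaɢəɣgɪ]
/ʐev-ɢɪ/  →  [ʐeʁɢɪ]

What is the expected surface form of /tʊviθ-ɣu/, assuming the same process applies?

[tʊvixɣu]

The data show regressive place assimilation: /ɸ/ → [ʂ] before /ʐ/; /β/ → [ɣ] before /g/; /v/ → [ʁ] before /ɢ/. In each pair only place changes, matching the following consonant, while manner and voice stay constant.
Nothing changes in [ʂoβpɛ]: there the adjacent consonants already agree in place (/β/ and /p/ are both bilabial), so this form is consistent with the same rule.
The rule targets /θ/ (voiceless dental fricative), which sits before the trigger /ɣ/ (velar).
Changing only its place to velar gives [x] — the voiceless velar fricative.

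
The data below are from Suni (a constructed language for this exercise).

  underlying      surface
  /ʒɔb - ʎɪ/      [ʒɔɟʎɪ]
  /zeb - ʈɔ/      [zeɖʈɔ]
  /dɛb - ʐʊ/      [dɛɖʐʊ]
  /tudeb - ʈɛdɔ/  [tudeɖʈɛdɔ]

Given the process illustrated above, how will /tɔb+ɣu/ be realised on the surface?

[tɔgɣu]

The data show regressive place assimilation: /b/ → [ɟ] before /ʎ/; /b/ → [ɖ] before /ʈ/; /b/ → [ɖ] before /ʐ/. In each pair only place changes, matching the following consonant, while manner and voice stay constant.
/b/ is a voiced bilabial stop. The following trigger /ɣ/ is velar, so /b/ must become velar as well.
The voiced velar stop is [g], so /b/ → [g].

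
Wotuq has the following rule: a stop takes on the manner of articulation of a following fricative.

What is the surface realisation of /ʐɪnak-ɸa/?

The rule targets /k/ (voiceless velar stop), which sits before the trigger /ɸ/ (fricative).
Changing only its manner to fricative gives [x] — the voiceless velar fricative.

[ʐɪnaxɸa]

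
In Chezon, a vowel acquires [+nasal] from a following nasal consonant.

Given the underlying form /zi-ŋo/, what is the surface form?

The vowel /i/ is adjacent to the following nasal /ŋ/, so it acquires [+nasal] and surfaces as [ĩ].

[zĩŋo]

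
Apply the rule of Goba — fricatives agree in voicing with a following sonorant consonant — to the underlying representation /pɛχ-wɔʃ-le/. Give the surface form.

[pɛʁwɔʒle]

The rule targets /χ/ (voiceless uvular fricative), which sits before the trigger /w/ (voiced).
The voiced uvular fricative is [ʁ], so /χ/ → [ʁ].
At the second juncture, /ʃ/ likewise becomes [ʒ] adjacent to /l/.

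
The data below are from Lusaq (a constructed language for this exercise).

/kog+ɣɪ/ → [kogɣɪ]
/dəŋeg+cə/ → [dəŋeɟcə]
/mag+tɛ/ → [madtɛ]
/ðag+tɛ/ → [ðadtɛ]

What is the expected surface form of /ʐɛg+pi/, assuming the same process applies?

[ʐɛbpi]

The data show regressive place assimilation: /g/ → [ɟ] before /c/; /g/ → [d] before /t/. In each pair only place changes, matching the following consonant, while manner and voice stay constant.
No alternation appears in [kogɣɪ]: there the adjacent consonants already agree in place (/g/ and /ɣ/ are both velar), so this form is consistent with the same rule.
/g/ is a voiced velar stop. The following trigger /p/ is bilabial, so /g/ must become bilabial as well.
The voiced bilabial stop is [b], so /g/ → [b].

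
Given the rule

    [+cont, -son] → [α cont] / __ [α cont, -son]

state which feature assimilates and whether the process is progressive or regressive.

The shared variable α links the value of [cont] on the target to that of the neighbouring obstruent. [cont] distinguishes stops from fricatives — a manner-of-articulation feature — so this is manner assimilation.
The conditioning segment sits to the right of the focus bar, meaning the trigger follows the segment that changes — regressive assimilation.

regressive manner assimilation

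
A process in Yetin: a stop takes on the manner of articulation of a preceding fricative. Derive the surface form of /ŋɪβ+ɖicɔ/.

The rule targets /ɖ/ (voiced retroflex stop), which sits after the trigger /β/ (fricative).
A voiced retroflex fricative is [ʐ], so the surface segment is [ʐ].

[ŋɪβʐicɔ]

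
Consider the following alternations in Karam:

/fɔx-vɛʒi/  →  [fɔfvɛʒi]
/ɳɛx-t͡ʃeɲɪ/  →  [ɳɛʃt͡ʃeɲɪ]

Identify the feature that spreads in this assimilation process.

Comparing underlying and surface forms, /x/ → [f] is the alternation; the neighbouring /v/ is constant.
/x/ is velar while /v/ is labiodental; the output [f] is labiodental, matching the trigger — so the feature that spreads is place.
Checking the remaining alternation: /x/ → [ʃ] before /t͡ʃ/ (velar → postalveolar, matching postalveolar) — only place changes, and always toward the following segment.

place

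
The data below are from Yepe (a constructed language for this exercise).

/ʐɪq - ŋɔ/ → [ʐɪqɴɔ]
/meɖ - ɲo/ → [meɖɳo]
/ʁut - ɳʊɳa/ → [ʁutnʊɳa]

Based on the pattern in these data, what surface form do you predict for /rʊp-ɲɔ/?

[rʊpmɔ]

The data show progressive place assimilation: /ŋ/ → [ɴ] after /q/; /ɲ/ → [ɳ] after /ɖ/; /ɳ/ → [n] after /t/. In each pair only place changes, matching the preceding consonant, while manner and voice stay constant.
/ɲ/ is a voiced palatal nasal. The preceding trigger /p/ is bilabial, so /ɲ/ must become bilabial as well.
The voiced bilabial nasal is [m], so /ɲ/ → [m].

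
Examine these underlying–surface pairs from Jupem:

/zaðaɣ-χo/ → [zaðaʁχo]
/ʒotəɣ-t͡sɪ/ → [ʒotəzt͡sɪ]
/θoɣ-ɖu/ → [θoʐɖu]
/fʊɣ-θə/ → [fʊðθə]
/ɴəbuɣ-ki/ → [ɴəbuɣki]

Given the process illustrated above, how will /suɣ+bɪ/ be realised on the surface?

The data show regressive place assimilation: /ɣ/ → [ʁ] before /χ/; /ɣ/ → [z] before /t͡s/; /ɣ/ → [ʐ] before /ɖ/; /ɣ/ → [ð] before /θ/. In each pair only place changes, matching the following consonant, while manner and voice stay constant.
No alternation appears in [ɴəbuɣki]: there the adjacent consonants already agree in place (/ɣ/ and /k/ are both velar), so this form is consistent with the same rule.
The rule targets /ɣ/ (voiced velar fricative), which sits before the trigger /b/ (bilabial).
Changing only its place to bilabial gives [β] — the voiced bilabial fricative.

[suβbɪ]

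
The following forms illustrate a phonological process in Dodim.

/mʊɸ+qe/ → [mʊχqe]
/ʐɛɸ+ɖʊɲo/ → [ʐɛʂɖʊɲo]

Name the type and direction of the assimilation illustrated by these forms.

The segment that alternates is /ɸ/, which surfaces as [χ] when adjacent to /q/.
/ɸ/ is bilabial while /q/ is uvular; the output [χ] is uvular, matching the trigger — so the feature that spreads is place.
Manner and voice are unchanged, so the assimilation is partial, not total.
The other alternating form patterns the same way: /ɸ/ → [ʂ] before /ɖ/ (bilabial → retroflex, matching retroflex) — only place changes, and always toward the following segment.
The trigger is the following segment, so the direction is regressive (anticipatory).

regressive place assimilation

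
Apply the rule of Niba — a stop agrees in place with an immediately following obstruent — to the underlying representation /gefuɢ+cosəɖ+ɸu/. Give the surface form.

[gefuɟcosəbɸu]

/ɢ/ is a voiced uvular stop. The following trigger /c/ is palatal, so /ɢ/ must become palatal as well.
The voiced palatal stop is [ɟ], so /ɢ/ → [ɟ].
The same rule applies at the second boundary: /ɖ/ → [b] next to /ɸ/.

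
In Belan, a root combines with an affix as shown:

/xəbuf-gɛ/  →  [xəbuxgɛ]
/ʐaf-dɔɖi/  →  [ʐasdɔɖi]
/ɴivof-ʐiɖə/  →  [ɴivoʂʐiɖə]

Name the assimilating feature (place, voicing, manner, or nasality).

Comparing underlying and surface forms, /f/ → [x] is the alternation; the neighbouring /g/ is constant.
The change labiodental → velar matches the place of the following /g/, identifying this as place assimilation.
The other alternating forms pattern the same way: /f/ → [s] before /d/ (labiodental → alveolar, matching alveolar); /f/ → [ʂ] before /ʐ/ (labiodental → retroflex, matching retroflex) — only place changes, and always toward the following segment.

place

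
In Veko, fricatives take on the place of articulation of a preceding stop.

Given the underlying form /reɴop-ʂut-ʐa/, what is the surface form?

/ʂ/ is a voiceless retroflex fricative. The preceding trigger /p/ is bilabial, so /ʂ/ must become bilabial as well.
A voiceless bilabial fricative is [ɸ], so the surface segment is [ɸ].
At the second juncture, /ʐ/ likewise becomes [z] adjacent to /t/.

[reɴopɸutza]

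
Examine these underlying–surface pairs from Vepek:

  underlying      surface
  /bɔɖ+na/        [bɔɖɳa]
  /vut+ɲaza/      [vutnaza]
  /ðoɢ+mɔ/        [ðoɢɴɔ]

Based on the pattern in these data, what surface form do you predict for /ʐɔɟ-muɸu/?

[ʐɔɟɲuɸu]

The data show progressive place assimilation: /n/ → [ɳ] after /ɖ/; /ɲ/ → [n] after /t/; /m/ → [ɴ] after /ɢ/. In each pair only place changes, matching the preceding consonant, while manner and voice stay constant.
/m/ is a voiced bilabial nasal. The preceding trigger /ɟ/ is palatal, so /m/ must become palatal as well.
Changing only its place to palatal gives [ɲ] — the voiced palatal nasal.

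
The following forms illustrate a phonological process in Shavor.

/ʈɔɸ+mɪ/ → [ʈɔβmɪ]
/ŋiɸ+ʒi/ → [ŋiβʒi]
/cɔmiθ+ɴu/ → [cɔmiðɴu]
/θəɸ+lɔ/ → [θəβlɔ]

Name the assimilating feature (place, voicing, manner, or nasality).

voicing

The segment that alternates is /ɸ/, which surfaces as [β] when adjacent to /m/.
/ɸ/ is voiceless while /m/ is voiced; the output [β] is voiced, matching the trigger — so the feature that spreads is voicing.
Checking the remaining alternations: /ɸ/ → [β] before /ʒ/ (voiceless → voiced, matching voiced); /θ/ → [ð] before /ɴ/ (voiceless → voiced, matching voiced); /ɸ/ → [β] before /l/ (voiceless → voiced, matching voiced) — only voicing changes, and always toward the following segment.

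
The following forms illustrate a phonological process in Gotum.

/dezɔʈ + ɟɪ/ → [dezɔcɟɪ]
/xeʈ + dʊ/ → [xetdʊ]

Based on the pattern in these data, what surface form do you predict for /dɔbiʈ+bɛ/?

[dɔbipbɛ]

The data show regressive place assimilation: /ʈ/ → [c] before /ɟ/; /ʈ/ → [t] before /d/. In each pair only place changes, matching the following consonant, while manner and voice stay constant.
/ʈ/ is a voiceless retroflex stop. The following trigger /b/ is bilabial, so /ʈ/ must become bilabial as well.
Changing only its place to bilabial gives [p] — the voiceless bilabial stop.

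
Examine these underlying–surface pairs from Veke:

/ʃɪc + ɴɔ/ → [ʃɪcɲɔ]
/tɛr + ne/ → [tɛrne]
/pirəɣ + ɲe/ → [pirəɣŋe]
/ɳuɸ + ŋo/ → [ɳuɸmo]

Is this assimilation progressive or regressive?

progressive

Underlying /ɴ/ is realised as [ɲ] next to /c/; /c/ itself does not change.
/ɴ/ is uvular while /c/ is palatal; the output [ɲ] is palatal, matching the trigger — so the feature that spreads is place.
The other alternating forms pattern the same way: /ɲ/ → [ŋ] after /ɣ/ (palatal → velar, matching velar); /ŋ/ → [m] after /ɸ/ (velar → bilabial, matching bilabial) — only place changes, and always toward the preceding segment.
No alternation appears in [tɛrne]: there the adjacent consonants already agree in place (/n/ and /r/ are both alveolar), so this form is consistent with the same rule.
The trigger is the preceding segment, so the direction is progressive (perseverative).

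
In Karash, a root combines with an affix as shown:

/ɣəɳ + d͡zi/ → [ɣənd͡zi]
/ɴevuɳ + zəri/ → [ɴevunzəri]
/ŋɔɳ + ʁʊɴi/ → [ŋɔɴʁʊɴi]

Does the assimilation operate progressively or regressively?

regressive

Underlying /ɳ/ is realised as [n] next to /d͡z/; /d͡z/ itself does not change.
The change retroflex → alveolar matches the place of the following /d͡z/, identifying this as place assimilation.
The other alternating forms pattern the same way: /ɳ/ → [n] before /z/ (retroflex → alveolar, matching alveolar); /ɳ/ → [ɴ] before /ʁ/ (retroflex → uvular, matching uvular) — only place changes, and always toward the following segment.
The trigger is the following segment, so the direction is regressive (anticipatory).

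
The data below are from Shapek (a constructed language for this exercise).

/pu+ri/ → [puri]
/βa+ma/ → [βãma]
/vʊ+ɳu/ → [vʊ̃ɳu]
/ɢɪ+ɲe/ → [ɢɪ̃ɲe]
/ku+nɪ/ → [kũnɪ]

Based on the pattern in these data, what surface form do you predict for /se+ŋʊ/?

The data show regressive nasality assimilation (vowel nasalisation): /a/ → [ã] before /m/; /ʊ/ → [ʊ̃] before /ɳ/; /ɪ/ → [ɪ̃] before /ɲ/; /u/ → [ũ] before /n/ — a vowel is nasalised by an immediately following nasal consonant.
No change occurs in [puri] because the vowel at the boundary is adjacent to an oral consonant, not a nasal (/u/ next to /r/).
The vowel /e/ is adjacent to the following nasal /ŋ/, so it acquires [+nasal] and surfaces as [ẽ].

[sẽŋʊ]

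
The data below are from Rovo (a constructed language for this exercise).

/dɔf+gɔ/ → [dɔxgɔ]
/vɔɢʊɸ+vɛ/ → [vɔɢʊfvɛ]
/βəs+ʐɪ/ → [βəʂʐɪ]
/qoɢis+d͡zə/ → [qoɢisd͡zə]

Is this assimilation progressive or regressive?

regressive

The segment that alternates is /f/, which surfaces as [x] when adjacent to /g/.
The change labiodental → velar matches the place of the following /g/, identifying this as place assimilation.
The same holds elsewhere in the data: /ɸ/ → [f] before /v/ (bilabial → labiodental, matching labiodental); /s/ → [ʂ] before /ʐ/ (alveolar → retroflex, matching retroflex) — only place changes, and always toward the following segment.
Nothing changes in [qoɢisd͡zə]: there the adjacent consonants already agree in place (/s/ and /d͡z/ are both alveolar), so this form is consistent with the same rule.
The trigger is the following segment, so the direction is regressive (anticipatory).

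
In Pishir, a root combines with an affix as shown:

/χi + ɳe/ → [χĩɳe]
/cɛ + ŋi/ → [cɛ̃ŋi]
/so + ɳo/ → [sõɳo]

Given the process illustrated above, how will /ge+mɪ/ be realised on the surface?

[gẽmɪ]

The data show regressive nasality assimilation (vowel nasalisation): /i/ → [ĩ] before /ɳ/; /ɛ/ → [ɛ̃] before /ŋ/; /o/ → [õ] before /ɳ/ — a vowel is nasalised by an immediately following nasal consonant.
/e/ sits next to the nasal /m/ and is therefore nasalised to [ẽ].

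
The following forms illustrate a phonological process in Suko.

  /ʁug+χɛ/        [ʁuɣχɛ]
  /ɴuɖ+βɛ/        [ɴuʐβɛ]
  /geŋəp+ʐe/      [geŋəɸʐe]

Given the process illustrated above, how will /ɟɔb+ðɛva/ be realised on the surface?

[ɟɔβðɛva]

The data show regressive manner assimilation: /g/ → [ɣ] before /χ/; /ɖ/ → [ʐ] before /β/; /p/ → [ɸ] before /ʐ/. In each pair only manner changes, matching the following consonant, while place and voice stay constant.
/b/ is a voiced bilabial stop. The following trigger /ð/ is a fricative, so /b/ must become a fricative as well.
A voiced bilabial fricative is [β], so the surface segment is [β].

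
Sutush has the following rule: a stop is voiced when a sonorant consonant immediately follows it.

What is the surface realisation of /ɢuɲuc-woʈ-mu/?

[ɢuɲuɟwoɖmu]

The rule targets /c/ (voiceless palatal stop), which sits before the trigger /w/ (voiced).
The voiced palatal stop is [ɟ], so /c/ → [ɟ].
The same rule applies at the second boundary: /ʈ/ → [ɖ] next to /m/.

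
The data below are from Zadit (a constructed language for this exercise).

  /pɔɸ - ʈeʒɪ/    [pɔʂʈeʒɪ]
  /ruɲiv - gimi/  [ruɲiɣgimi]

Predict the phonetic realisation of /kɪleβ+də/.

The data show regressive place assimilation: /ɸ/ → [ʂ] before /ʈ/; /v/ → [ɣ] before /g/. In each pair only place changes, matching the following consonant, while manner and voice stay constant.
/β/ is a voiced bilabial fricative. The following trigger /d/ is alveolar, so /β/ must become alveolar as well.
A voiced alveolar fricative is [z], so the surface segment is [z].

[kɪlezdə]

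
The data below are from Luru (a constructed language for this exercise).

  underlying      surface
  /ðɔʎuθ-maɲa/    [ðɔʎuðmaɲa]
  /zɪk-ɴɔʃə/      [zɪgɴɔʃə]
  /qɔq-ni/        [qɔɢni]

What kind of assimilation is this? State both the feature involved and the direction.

Comparing underlying and surface forms, /θ/ → [ð] is the alternation; the neighbouring /m/ is constant.
The change voiceless → voiced matches the voicing of the following /m/, identifying this as voicing assimilation.
Place and manner are unchanged, so the assimilation is partial, not total.
The other alternating forms pattern the same way: /k/ → [g] before /ɴ/ (voiceless → voiced, matching voiced); /q/ → [ɢ] before /n/ (voiceless → voiced, matching voiced) — only voicing changes, and always toward the following segment.
Since the segment that changes precedes the conditioning segment, the assimilation is regressive.

regressive voicing assimilation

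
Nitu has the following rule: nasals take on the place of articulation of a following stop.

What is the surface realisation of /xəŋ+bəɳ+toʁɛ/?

/ŋ/ is a voiced velar nasal. The following trigger /b/ is bilabial, so /ŋ/ must become bilabial as well.
Changing only its place to bilabial gives [m] — the voiced bilabial nasal.
The same rule applies at the second boundary: /ɳ/ → [n] next to /t/.

[xəmbəntoʁɛ]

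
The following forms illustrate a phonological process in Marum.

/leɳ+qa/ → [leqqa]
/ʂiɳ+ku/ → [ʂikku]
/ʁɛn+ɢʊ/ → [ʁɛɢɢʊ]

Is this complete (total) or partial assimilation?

total assimilation

Underlying /ɳ/ is realised as [q] next to /q/; /q/ itself does not change.
The output [q] is identical to the trigger /q/ — every feature (place, manner, voicing) has been copied — so this is total assimilation.
The other forms behave the same way: /ɳ/ → [k] before /k/; /n/ → [ɢ] before /ɢ/ — in each case the output is a copy of the following consonant.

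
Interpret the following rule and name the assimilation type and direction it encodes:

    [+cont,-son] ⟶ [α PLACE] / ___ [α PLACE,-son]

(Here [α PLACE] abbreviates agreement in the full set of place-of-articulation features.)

regressive place assimilation

The rule copies the place features (abbreviated [PLACE]) from the environment onto the target, so the assimilating feature is place.
The conditioning segment sits to the right of the focus bar, meaning the trigger follows the segment that changes — regressive assimilation.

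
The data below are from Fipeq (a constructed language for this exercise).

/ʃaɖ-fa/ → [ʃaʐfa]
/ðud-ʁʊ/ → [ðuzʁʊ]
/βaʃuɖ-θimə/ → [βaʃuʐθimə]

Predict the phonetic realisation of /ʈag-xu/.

The data show regressive manner assimilation: /ɖ/ → [ʐ] before /f/; /d/ → [z] before /ʁ/; /ɖ/ → [ʐ] before /θ/. In each pair only manner changes, matching the following consonant, while place and voice stay constant.
/g/ is a voiced velar stop. The following trigger /x/ is a fricative, so /g/ must become a fricative as well.
A voiced velar fricative is [ɣ], so the surface segment is [ɣ].

[ʈaɣxu]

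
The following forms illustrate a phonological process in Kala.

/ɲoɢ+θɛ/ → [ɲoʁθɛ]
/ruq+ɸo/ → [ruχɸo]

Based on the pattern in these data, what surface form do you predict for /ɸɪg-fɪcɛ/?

The data show regressive manner assimilation: /ɢ/ → [ʁ] before /θ/; /q/ → [χ] before /ɸ/. In each pair only manner changes, matching the following consonant, while place and voice stay constant.
The rule targets /g/ (voiced velar stop), which sits before the trigger /f/ (fricative).
A voiced velar fricative is [ɣ], so the surface segment is [ɣ].

[ɸɪɣfɪcɛ]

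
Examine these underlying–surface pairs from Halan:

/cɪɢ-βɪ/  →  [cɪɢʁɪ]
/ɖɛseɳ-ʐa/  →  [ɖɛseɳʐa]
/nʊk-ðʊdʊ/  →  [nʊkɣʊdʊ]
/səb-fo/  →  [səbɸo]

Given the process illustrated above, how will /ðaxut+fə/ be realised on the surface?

The data show progressive place assimilation: /β/ → [ʁ] after /ɢ/; /ð/ → [ɣ] after /k/; /f/ → [ɸ] after /b/. In each pair only place changes, matching the preceding consonant, while manner and voice stay constant.
No alternation appears in [ɖɛseɳʐa]: there the adjacent consonants already agree in place (/ʐ/ and /ɳ/ are both retroflex), so this form is consistent with the same rule.
/f/ is a voiceless labiodental fricative. The preceding trigger /t/ is alveolar, so /f/ must become alveolar as well.
The voiceless alveolar fricative is [s], so /f/ → [s].

[ðaxutsə]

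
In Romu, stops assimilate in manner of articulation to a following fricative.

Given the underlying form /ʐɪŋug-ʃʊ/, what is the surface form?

[ʐɪŋuɣʃʊ]

/g/ is a voiced velar stop. The following trigger /ʃ/ is a fricative, so /g/ must become a fricative as well.
A voiced velar fricative is [ɣ], so the surface segment is [ɣ].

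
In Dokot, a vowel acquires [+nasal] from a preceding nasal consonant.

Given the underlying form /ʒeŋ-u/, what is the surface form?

[ʒeŋũ]

/u/ sits next to the nasal /ŋ/ and is therefore nasalised to [ũ].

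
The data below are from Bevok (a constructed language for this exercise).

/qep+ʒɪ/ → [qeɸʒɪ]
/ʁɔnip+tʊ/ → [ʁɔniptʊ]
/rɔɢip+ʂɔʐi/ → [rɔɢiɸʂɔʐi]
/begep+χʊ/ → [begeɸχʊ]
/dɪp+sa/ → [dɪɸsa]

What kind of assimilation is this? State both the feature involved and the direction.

Comparing underlying and surface forms, /p/ → [ɸ] is the alternation; the neighbouring /ʒ/ is constant.
The change stop → fricative matches the manner of the following /ʒ/, identifying this as manner assimilation.
Place and voice are unchanged, so the assimilation is partial, not total.
Checking the remaining alternations: /p/ → [ɸ] before /ʂ/ (stop → fricative, matching a fricative); /p/ → [ɸ] before /χ/ (stop → fricative, matching a fricative); /p/ → [ɸ] before /s/ (stop → fricative, matching a fricative) — only manner changes, and always toward the following segment.
Nothing changes in [ʁɔniptʊ]: there the adjacent consonants already agree in manner (/p/ and /t/ are both stops), so this form is consistent with the same rule.
The trigger is the following segment, so the direction is regressive (anticipatory).

regressive manner assimilation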